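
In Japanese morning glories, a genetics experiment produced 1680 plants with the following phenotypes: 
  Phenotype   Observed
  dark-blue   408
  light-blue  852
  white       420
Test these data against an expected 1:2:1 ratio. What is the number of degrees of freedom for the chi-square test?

2

A goodness-of-fit test with 3 phenotype classes has df = 3 − 1 = 2.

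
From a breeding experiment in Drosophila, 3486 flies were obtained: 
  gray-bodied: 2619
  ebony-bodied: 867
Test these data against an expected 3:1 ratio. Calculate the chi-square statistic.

0.031

Total ratio parts = 4. Expected numbers out of 3486:
  gray-bodied: 3486 × 3/4 = 2614.5
  ebony-bodied: 3486 × 1/4 = 871.5
χ² = Σ (O − E)² / E
  gray-bodied: (2619 − 2614.5)² / 2614.5 = 0.0077
  ebony-bodied: (867 − 871.5)² / 871.5 = 0.0232
χ² = 0.0077 + 0.0232 = 0.0309 ≈ 0.031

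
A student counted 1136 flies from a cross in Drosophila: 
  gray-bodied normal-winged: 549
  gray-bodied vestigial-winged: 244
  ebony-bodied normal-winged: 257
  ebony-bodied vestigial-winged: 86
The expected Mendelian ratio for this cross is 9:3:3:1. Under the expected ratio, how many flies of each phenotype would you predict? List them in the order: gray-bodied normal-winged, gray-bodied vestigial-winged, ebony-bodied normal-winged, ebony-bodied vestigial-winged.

639, 213, 213, 71

Total ratio parts = 16. Expected numbers out of 1136:
  gray-bodied normal-winged: 1136 × 9/16 = 639
  gray-bodied vestigial-winged: 1136 × 3/16 = 213
  ebony-bodied normal-winged: 1136 × 3/16 = 213
  ebony-bodied vestigial-winged: 1136 × 1/16 = 71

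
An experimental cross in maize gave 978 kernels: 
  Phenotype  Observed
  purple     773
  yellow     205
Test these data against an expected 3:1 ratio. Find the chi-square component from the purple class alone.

Under the 3:1 hypothesis (Σ ratio = 4, N = 978):
  purple: 978 × 3/4 = 733.5
  yellow: 978 × 1/4 = 244.5
Contribution of purple: (773 − 733.5)² / 733.5 = 2.1271

2.127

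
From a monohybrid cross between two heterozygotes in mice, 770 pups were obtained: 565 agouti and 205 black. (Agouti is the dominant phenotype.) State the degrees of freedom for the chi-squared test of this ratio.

For a monohybrid cross between heterozygotes with complete dominance, the expected phenotypic ratio is 3:1.
A goodness-of-fit test with 2 phenotype classes has df = 2 − 1 = 1.

1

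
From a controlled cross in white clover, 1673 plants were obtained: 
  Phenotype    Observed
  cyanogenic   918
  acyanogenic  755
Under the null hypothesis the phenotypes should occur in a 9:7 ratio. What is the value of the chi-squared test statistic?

Under the 9:7 hypothesis (Σ ratio = 16, N = 1673):
  cyanogenic: 1673 × 9/16 = 941.0625
  acyanogenic: 1673 × 7/16 = 731.9375
χ² = Σ (O − E)² / E
  cyanogenic: (918 − 941.0625)² / 941.0625 = 0.5652
  acyanogenic: (755 − 731.9375)² / 731.9375 = 0.7267
χ² = 0.5652 + 0.7267 = 1.2919 ≈ 1.292

1.292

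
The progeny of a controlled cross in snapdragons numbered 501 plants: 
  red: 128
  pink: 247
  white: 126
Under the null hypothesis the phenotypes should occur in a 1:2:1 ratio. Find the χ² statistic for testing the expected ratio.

0.114

Expected counts for N = 501 under a 1:2:1 ratio (total parts = 4):
  red: 501 × 1/4 = 125.25
  pink: 501 × 2/4 = 250.5
  white: 501 × 1/4 = 125.25
χ² = Σ (O − E)² / E
  red: (128 − 125.25)² / 125.25 = 0.0604
  pink: (247 − 250.5)² / 250.5 = 0.0489
  white: (126 − 125.25)² / 125.25 = 0.0045
χ² = 0.0604 + 0.0489 + 0.0045 = 0.1138 ≈ 0.114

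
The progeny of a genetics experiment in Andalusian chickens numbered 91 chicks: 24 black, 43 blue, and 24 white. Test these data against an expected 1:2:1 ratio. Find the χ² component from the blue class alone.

0.137

Under the 1:2:1 hypothesis (Σ ratio = 4, N = 91):
  black: 91 × 1/4 = 22.75
  blue: 91 × 2/4 = 45.5
  white: 91 × 1/4 = 22.75
Contribution of blue: (43 − 45.5)² / 45.5 = 0.1374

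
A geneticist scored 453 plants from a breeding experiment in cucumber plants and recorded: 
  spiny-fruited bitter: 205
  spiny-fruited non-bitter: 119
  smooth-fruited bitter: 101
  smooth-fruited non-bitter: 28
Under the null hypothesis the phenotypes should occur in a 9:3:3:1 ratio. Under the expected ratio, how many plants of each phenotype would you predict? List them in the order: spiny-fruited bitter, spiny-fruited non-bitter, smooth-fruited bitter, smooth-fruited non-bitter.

Expected counts for N = 453 under a 9:3:3:1 ratio (total parts = 16):
  spiny-fruited bitter: 453 × 9/16 = 254.8125
  spiny-fruited non-bitter: 453 × 3/16 = 84.9375
  smooth-fruited bitter: 453 × 3/16 = 84.9375
  smooth-fruited non-bitter: 453 × 1/16 = 28.3125

254.8125, 84.9375, 84.9375, 28.3125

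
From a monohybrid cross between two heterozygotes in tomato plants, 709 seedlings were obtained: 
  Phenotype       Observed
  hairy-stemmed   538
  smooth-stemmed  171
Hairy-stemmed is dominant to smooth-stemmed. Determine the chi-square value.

0.294

For a monohybrid cross between heterozygotes with complete dominance, the expected phenotypic ratio is 3:1.
The 3:1 ratio has 4 parts, so with N = 709 the expected counts are:
  hairy-stemmed: 709 × 3/4 = 531.75
  smooth-stemmed: 709 × 1/4 = 177.25
χ² = Σ (O − E)² / E
  hairy-stemmed: (538 − 531.75)² / 531.75 = 0.0735
  smooth-stemmed: (171 − 177.25)² / 177.25 = 0.2204
χ² = 0.0735 + 0.2204 = 0.2939 ≈ 0.294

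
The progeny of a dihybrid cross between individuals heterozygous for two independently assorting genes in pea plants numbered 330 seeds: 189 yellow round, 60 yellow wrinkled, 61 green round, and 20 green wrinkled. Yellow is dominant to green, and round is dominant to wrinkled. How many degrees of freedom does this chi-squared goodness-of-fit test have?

3

A dihybrid F₂ with independent assortment and complete dominance at both loci gives a 9:3:3:1 phenotypic ratio.
A goodness-of-fit test with 4 phenotype classes has df = 4 − 1 = 3.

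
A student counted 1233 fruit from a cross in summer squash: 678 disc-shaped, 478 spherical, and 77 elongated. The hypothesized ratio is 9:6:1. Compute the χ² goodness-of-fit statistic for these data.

Total ratio parts = 16. Expected numbers out of 1233:
  disc-shaped: 1233 × 9/16 = 693.5625
  spherical: 1233 × 6/16 = 462.375
  elongated: 1233 × 1/16 = 77.0625
χ² = Σ (O − E)² / E
  disc-shaped: (678 − 693.5625)² / 693.5625 = 0.3492
  spherical: (478 − 462.375)² / 462.375 = 0.5280
  elongated: (77 − 77.0625)² / 77.0625 = 0.0001
χ² = 0.3492 + 0.5280 + 0.0001 = 0.8773 ≈ 0.877

0.877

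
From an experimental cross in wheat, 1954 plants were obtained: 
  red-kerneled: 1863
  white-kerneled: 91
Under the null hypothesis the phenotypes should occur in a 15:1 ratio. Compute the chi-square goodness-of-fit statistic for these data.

8.461

The 15:1 ratio has 16 parts, so with N = 1954 the expected counts are:
  red-kerneled: 1954 × 15/16 = 1831.875
  white-kerneled: 1954 × 1/16 = 122.125
χ² = Σ (O − E)² / E
  red-kerneled: (1863 − 1831.875)² / 1831.875 = 0.5288
  white-kerneled: (91 − 122.125)² / 122.125 = 7.9326
χ² = 0.5288 + 7.9326 = 8.4614 ≈ 8.461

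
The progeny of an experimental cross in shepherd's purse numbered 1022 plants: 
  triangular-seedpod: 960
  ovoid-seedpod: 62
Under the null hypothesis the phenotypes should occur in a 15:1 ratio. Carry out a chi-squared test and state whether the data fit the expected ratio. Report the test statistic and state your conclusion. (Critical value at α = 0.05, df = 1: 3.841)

Under the 15:1 hypothesis (Σ ratio = 16, N = 1022):
  triangular-seedpod: 1022 × 15/16 = 958.125
  ovoid-seedpod: 1022 × 1/16 = 63.875
χ² = Σ (O − E)² / E
  triangular-seedpod: (960 − 958.125)² / 958.125 = 0.0037
  ovoid-seedpod: (62 − 63.875)² / 63.875 = 0.0550
χ² = 0.0037 + 0.0550 = 0.0587 ≈ 0.059
Degrees of freedom = 2 − 1 = 1; critical value at α = 0.05 is 3.841.
Since 0.059 < 3.841, we fail to reject the null hypothesis — the data are consistent with the 15:1 ratio.

0.059; consistent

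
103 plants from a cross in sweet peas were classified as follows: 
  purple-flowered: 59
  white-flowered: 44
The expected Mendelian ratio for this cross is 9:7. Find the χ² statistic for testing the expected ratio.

0.045

Expected counts for N = 103 under a 9:7 ratio (total parts = 16):
  purple-flowered: 103 × 9/16 = 57.9375
  white-flowered: 103 × 7/16 = 45.0625
χ² = Σ (O − E)² / E
  purple-flowered: (59 − 57.9375)² / 57.9375 = 0.0195
  white-flowered: (44 − 45.0625)² / 45.0625 = 0.0251
χ² = 0.0195 + 0.0251 = 0.0446 ≈ 0.045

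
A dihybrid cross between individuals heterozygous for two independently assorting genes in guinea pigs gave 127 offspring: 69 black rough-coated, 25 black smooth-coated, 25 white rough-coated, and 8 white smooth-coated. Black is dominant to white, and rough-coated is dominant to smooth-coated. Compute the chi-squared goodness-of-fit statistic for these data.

0.202

A dihybrid F₂ with independent assortment and complete dominance at both loci gives a 9:3:3:1 phenotypic ratio.
Expected counts for N = 127 under a 9:3:3:1 ratio (total parts = 16):
  black rough-coated: 127 × 9/16 = 71.4375
  black smooth-coated: 127 × 3/16 = 23.8125
  white rough-coated: 127 × 3/16 = 23.8125
  white smooth-coated: 127 × 1/16 = 7.9375
χ² = Σ (O − E)² / E
  black rough-coated: (69 − 71.4375)² / 71.4375 = 0.0832
  black smooth-coated: (25 − 23.8125)² / 23.8125 = 0.0592
  white rough-coated: (25 − 23.8125)² / 23.8125 = 0.0592
  white smooth-coated: (8 − 7.9375)² / 7.9375 = 0.0005
χ² = 0.0832 + 0.0592 + 0.0592 + 0.0005 = 0.2021 ≈ 0.202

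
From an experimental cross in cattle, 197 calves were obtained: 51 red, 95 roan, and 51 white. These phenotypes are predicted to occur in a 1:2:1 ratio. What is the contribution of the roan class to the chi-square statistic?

Total ratio parts = 4. Expected numbers out of 197:
  red: 197 × 1/4 = 49.25
  roan: 197 × 2/4 = 98.5
  white: 197 × 1/4 = 49.25
Contribution of roan: (95 − 98.5)² / 98.5 = 0.1244

0.124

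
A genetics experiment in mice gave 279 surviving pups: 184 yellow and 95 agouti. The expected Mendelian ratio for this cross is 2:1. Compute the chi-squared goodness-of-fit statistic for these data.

0.065

The 2:1 ratio has 3 parts, so with N = 279 the expected counts are:
  yellow: 279 × 2/3 = 186
  agouti: 279 × 1/3 = 93
χ² = Σ (O − E)² / E
  yellow: (184 − 186)² / 186 = 0.0215
  agouti: (95 − 93)² / 93 = 0.0430
χ² = 0.0215 + 0.0430 = 0.0645 ≈ 0.065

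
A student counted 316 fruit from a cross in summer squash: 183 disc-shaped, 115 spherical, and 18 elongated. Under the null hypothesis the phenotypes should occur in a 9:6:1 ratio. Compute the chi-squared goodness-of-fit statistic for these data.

The 9:6:1 ratio has 16 parts, so with N = 316 the expected counts are:
  disc-shaped: 316 × 9/16 = 177.75
  spherical: 316 × 6/16 = 118.5
  elongated: 316 × 1/16 = 19.75
χ² = Σ (O − E)² / E
  disc-shaped: (183 − 177.75)² / 177.75 = 0.1551
  spherical: (115 − 118.5)² / 118.5 = 0.1034
  elongated: (18 − 19.75)² / 19.75 = 0.1551
χ² = 0.1551 + 0.1034 + 0.1551 = 0.4136 ≈ 0.414

0.414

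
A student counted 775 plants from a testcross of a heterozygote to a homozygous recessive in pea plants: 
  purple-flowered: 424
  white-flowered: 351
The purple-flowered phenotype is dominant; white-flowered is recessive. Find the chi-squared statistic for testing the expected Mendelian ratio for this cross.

A testcross of a heterozygote (Aa × aa) gives a 1:1 phenotypic ratio.
The 1:1 ratio has 2 parts, so with N = 775 the expected counts are:
  purple-flowered: 775 × 1/2 = 387.5
  white-flowered: 775 × 1/2 = 387.5
χ² = Σ (O − E)² / E
  purple-flowered: (424 − 387.5)² / 387.5 = 3.4381
  white-flowered: (351 − 387.5)² / 387.5 = 3.4381
χ² = 3.4381 + 3.4381 = 6.8762 ≈ 6.876

6.876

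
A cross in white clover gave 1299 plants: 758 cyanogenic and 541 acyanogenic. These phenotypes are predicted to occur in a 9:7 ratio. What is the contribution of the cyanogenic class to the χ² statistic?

The 9:7 ratio has 16 parts, so with N = 1299 the expected counts are:
  cyanogenic: 1299 × 9/16 = 730.6875
  acyanogenic: 1299 × 7/16 = 568.3125
Contribution of cyanogenic: (758 − 730.6875)² / 730.6875 = 1.0209

1.021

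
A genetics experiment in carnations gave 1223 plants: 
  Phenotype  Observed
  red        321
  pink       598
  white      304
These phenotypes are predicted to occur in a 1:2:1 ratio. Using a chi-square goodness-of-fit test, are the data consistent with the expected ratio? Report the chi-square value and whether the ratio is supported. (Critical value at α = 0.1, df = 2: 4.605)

1.069; consistent

Under the 1:2:1 hypothesis (Σ ratio = 4, N = 1223):
  red: 1223 × 1/4 = 305.75
  pink: 1223 × 2/4 = 611.5
  white: 1223 × 1/4 = 305.75
χ² = Σ (O − E)² / E
  red: (321 − 305.75)² / 305.75 = 0.7606
  pink: (598 − 611.5)² / 611.5 = 0.2980
  white: (304 − 305.75)² / 305.75 = 0.0100
χ² = 0.7606 + 0.2980 + 0.0100 = 1.0686 ≈ 1.069
Degrees of freedom = 3 − 1 = 2; critical value at α = 0.1 is 4.605.
Since 1.069 < 4.605, we fail to reject the null hypothesis — the data are consistent with the 1:2:1 ratio.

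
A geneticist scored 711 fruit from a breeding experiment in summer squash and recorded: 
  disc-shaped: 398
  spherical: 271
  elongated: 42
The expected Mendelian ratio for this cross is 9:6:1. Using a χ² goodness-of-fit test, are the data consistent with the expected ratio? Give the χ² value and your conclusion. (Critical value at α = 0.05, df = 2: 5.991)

0.215; consistent

Total ratio parts = 16. Expected numbers out of 711:
  disc-shaped: 711 × 9/16 = 399.9375
  spherical: 711 × 6/16 = 266.625
  elongated: 711 × 1/16 = 44.4375
χ² = Σ (O − E)² / E
  disc-shaped: (398 − 399.9375)² / 399.9375 = 0.0094
  spherical: (271 − 266.625)² / 266.625 = 0.0718
  elongated: (42 − 44.4375)² / 44.4375 = 0.1337
χ² = 0.0094 + 0.0718 + 0.1337 = 0.2149 ≈ 0.215
Degrees of freedom = 3 − 1 = 2; critical value at α = 0.05 is 5.991.
Since 0.215 < 5.991, we fail to reject the null hypothesis — the data are consistent with the 9:6:1 ratio.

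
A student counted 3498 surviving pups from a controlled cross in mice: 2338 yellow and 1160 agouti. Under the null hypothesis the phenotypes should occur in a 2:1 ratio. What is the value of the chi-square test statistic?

The 2:1 ratio has 3 parts, so with N = 3498 the expected counts are:
  yellow: 3498 × 2/3 = 2332
  agouti: 3498 × 1/3 = 1166
χ² = Σ (O − E)² / E
  yellow: (2338 − 2332)² / 2332 = 0.0154
  agouti: (1160 − 1166)² / 1166 = 0.0309
χ² = 0.0154 + 0.0309 = 0.0463 ≈ 0.046

0.046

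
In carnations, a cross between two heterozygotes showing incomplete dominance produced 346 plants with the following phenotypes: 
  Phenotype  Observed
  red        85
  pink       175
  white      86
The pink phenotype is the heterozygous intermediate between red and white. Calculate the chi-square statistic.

0.052

With incomplete dominance, a heterozygote × heterozygote cross gives a 1:2:1 phenotypic ratio.
Under the 1:2:1 hypothesis (Σ ratio = 4, N = 346):
  red: 346 × 1/4 = 86.5
  pink: 346 × 2/4 = 173
  white: 346 × 1/4 = 86.5
χ² = Σ (O − E)² / E
  red: (85 − 86.5)² / 86.5 = 0.0260
  pink: (175 − 173)² / 173 = 0.0231
  white: (86 − 86.5)² / 86.5 = 0.0029
χ² = 0.0260 + 0.0231 + 0.0029 = 0.052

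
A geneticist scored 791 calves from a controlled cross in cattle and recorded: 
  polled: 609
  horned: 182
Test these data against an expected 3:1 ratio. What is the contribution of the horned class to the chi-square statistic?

1.254

The 3:1 ratio has 4 parts, so with N = 791 the expected counts are:
  polled: 791 × 3/4 = 593.25
  horned: 791 × 1/4 = 197.75
Contribution of horned: (182 − 197.75)² / 197.75 = 1.2544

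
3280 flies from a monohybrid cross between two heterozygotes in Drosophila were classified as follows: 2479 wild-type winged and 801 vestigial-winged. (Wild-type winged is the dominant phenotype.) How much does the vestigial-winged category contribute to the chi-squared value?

For a monohybrid cross between heterozygotes with complete dominance, the expected phenotypic ratio is 3:1.
Total ratio parts = 4. Expected numbers out of 3280:
  wild-type winged: 3280 × 3/4 = 2460
  vestigial-winged: 3280 × 1/4 = 820
Contribution of vestigial-winged: (801 − 820)² / 820 = 0.4402

0.440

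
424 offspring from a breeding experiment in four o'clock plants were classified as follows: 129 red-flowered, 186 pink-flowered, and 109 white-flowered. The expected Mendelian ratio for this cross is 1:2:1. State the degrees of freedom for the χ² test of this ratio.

2

A goodness-of-fit test with 3 phenotype classes has df = 3 − 1 = 2.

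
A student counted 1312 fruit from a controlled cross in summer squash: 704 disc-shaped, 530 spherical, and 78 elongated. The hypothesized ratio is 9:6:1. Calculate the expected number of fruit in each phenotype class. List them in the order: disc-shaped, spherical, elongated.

738, 492, 82

Under the 9:6:1 hypothesis (Σ ratio = 16, N = 1312):
  disc-shaped: 1312 × 9/16 = 738
  spherical: 1312 × 6/16 = 492
  elongated: 1312 × 1/16 = 82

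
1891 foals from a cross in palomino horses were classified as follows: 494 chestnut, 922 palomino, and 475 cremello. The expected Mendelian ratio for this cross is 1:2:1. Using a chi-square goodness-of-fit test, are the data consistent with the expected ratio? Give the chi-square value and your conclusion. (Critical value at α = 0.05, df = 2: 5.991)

1.550; consistent

Under the 1:2:1 hypothesis (Σ ratio = 4, N = 1891):
  chestnut: 1891 × 1/4 = 472.75
  palomino: 1891 × 2/4 = 945.5
  cremello: 1891 × 1/4 = 472.75
χ² = Σ (O − E)² / E
  chestnut: (494 − 472.75)² / 472.75 = 0.9552
  palomino: (922 − 945.5)² / 945.5 = 0.5841
  cremello: (475 − 472.75)² / 472.75 = 0.0107
χ² = 0.9552 + 0.5841 + 0.0107 = 1.550
Degrees of freedom = 3 − 1 = 2; critical value at α = 0.05 is 5.991.
Since 1.550 < 5.991, we fail to reject the null hypothesis — the data are consistent with the 1:2:1 ratio.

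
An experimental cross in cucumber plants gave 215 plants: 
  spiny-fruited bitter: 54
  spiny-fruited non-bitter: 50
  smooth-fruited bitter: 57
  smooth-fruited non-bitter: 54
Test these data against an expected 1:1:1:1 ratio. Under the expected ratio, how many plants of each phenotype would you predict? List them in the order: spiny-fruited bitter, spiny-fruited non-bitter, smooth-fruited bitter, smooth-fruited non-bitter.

53.75, 53.75, 53.75, 53.75

Under the 1:1:1:1 hypothesis (Σ ratio = 4, N = 215):
  spiny-fruited bitter: 215 × 1/4 = 53.75
  spiny-fruited non-bitter: 215 × 1/4 = 53.75
  smooth-fruited bitter: 215 × 1/4 = 53.75
  smooth-fruited non-bitter: 215 × 1/4 = 53.75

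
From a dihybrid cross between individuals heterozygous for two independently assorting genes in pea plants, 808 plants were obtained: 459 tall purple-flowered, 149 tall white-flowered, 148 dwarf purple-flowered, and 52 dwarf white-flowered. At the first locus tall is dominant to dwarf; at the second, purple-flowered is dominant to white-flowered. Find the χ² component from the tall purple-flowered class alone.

A dihybrid F₂ with independent assortment and complete dominance at both loci gives a 9:3:3:1 phenotypic ratio.
Under the 9:3:3:1 hypothesis (Σ ratio = 16, N = 808):
  tall purple-flowered: 808 × 9/16 = 454.5
  tall white-flowered: 808 × 3/16 = 151.5
  dwarf purple-flowered: 808 × 3/16 = 151.5
  dwarf white-flowered: 808 × 1/16 = 50.5
Contribution of tall purple-flowered: (459 − 454.5)² / 454.5 = 0.0446

0.045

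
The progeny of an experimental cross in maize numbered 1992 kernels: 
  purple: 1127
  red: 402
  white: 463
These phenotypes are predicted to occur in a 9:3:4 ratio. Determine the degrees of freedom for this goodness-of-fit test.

A goodness-of-fit test with 3 phenotype classes has df = 3 − 1 = 2.

2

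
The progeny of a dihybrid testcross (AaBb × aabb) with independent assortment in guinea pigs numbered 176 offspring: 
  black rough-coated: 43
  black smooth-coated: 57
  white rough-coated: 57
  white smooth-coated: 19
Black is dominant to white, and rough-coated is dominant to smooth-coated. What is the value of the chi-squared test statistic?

A dihybrid testcross with independent assortment gives a 1:1:1:1 ratio.
Expected counts for N = 176 under a 1:1:1:1 ratio (total parts = 4):
  black rough-coated: 176 × 1/4 = 44
  black smooth-coated: 176 × 1/4 = 44
  white rough-coated: 176 × 1/4 = 44
  white smooth-coated: 176 × 1/4 = 44
χ² = Σ (O − E)² / E
  black rough-coated: (43 − 44)² / 44 = 0.0227
  black smooth-coated: (57 − 44)² / 44 = 3.8409
  white rough-coated: (57 − 44)² / 44 = 3.8409
  white smooth-coated: (19 − 44)² / 44 = 14.2045
χ² = 0.0227 + 3.8409 + 3.8409 + 14.2045 = 21.909

21.909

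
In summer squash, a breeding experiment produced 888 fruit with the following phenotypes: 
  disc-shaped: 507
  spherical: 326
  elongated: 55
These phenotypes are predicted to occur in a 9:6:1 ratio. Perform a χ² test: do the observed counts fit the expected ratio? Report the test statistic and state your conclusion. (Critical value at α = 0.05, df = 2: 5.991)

0.264; consistent

The 9:6:1 ratio has 16 parts, so with N = 888 the expected counts are:
  disc-shaped: 888 × 9/16 = 499.5
  spherical: 888 × 6/16 = 333
  elongated: 888 × 1/16 = 55.5
χ² = Σ (O − E)² / E
  disc-shaped: (507 − 499.5)² / 499.5 = 0.1126
  spherical: (326 − 333)² / 333 = 0.1471
  elongated: (55 − 55.5)² / 55.5 = 0.0045
χ² = 0.1126 + 0.1471 + 0.0045 = 0.2642 ≈ 0.264
Degrees of freedom = 3 − 1 = 2; critical value at α = 0.05 is 5.991.
Since 0.264 < 5.991, we fail to reject the null hypothesis — the data are consistent with the 9:6:1 ratio.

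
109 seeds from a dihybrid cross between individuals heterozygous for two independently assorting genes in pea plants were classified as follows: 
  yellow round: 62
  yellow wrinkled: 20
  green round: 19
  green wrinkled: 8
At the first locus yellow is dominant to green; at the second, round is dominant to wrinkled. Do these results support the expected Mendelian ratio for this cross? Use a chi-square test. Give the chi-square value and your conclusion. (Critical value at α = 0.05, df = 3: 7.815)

0.325; consistent

A dihybrid F₂ with independent assortment and complete dominance at both loci gives a 9:3:3:1 phenotypic ratio.
Total ratio parts = 16. Expected numbers out of 109:
  yellow round: 109 × 9/16 = 61.3125
  yellow wrinkled: 109 × 3/16 = 20.4375
  green round: 109 × 3/16 = 20.4375
  green wrinkled: 109 × 1/16 = 6.8125
χ² = Σ (O − E)² / E
  yellow round: (62 − 61.3125)² / 61.3125 = 0.0077
  yellow wrinkled: (20 − 20.4375)² / 20.4375 = 0.0094
  green round: (19 − 20.4375)² / 20.4375 = 0.1011
  green wrinkled: (8 − 6.8125)² / 6.8125 = 0.2070
χ² = 0.0077 + 0.0094 + 0.1011 + 0.2070 = 0.3252 ≈ 0.325
Degrees of freedom = 4 − 1 = 3; critical value at α = 0.05 is 7.815.
Since 0.325 < 7.815, we fail to reject the null hypothesis — the data are consistent with the 9:3:3:1 ratio.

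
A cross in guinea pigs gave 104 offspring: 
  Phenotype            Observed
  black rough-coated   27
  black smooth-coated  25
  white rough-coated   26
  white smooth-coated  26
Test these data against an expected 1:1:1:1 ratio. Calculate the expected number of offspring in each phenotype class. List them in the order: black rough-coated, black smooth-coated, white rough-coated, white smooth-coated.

The 1:1:1:1 ratio has 4 parts, so with N = 104 the expected counts are:
  black rough-coated: 104 × 1/4 = 26
  black smooth-coated: 104 × 1/4 = 26
  white rough-coated: 104 × 1/4 = 26
  white smooth-coated: 104 × 1/4 = 26

26, 26, 26, 26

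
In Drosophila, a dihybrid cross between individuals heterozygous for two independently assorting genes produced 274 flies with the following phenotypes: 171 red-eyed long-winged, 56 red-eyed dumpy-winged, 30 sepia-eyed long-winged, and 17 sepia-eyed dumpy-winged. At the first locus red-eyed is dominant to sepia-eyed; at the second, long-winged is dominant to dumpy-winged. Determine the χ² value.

11.158

A dihybrid F₂ with independent assortment and complete dominance at both loci gives a 9:3:3:1 phenotypic ratio.
Total ratio parts = 16. Expected numbers out of 274:
  red-eyed long-winged: 274 × 9/16 = 154.125
  red-eyed dumpy-winged: 274 × 3/16 = 51.375
  sepia-eyed long-winged: 274 × 3/16 = 51.375
  sepia-eyed dumpy-winged: 274 × 1/16 = 17.125
χ² = Σ (O − E)² / E
  red-eyed long-winged: (171 − 154.125)² / 154.125 = 1.8476
  red-eyed dumpy-winged: (56 − 51.375)² / 51.375 = 0.4164
  sepia-eyed long-winged: (30 − 51.375)² / 51.375 = 8.8932
  sepia-eyed dumpy-winged: (17 − 17.125)² / 17.125 = 0.0009
χ² = 1.8476 + 0.4164 + 8.8932 + 0.0009 = 11.1581 ≈ 11.158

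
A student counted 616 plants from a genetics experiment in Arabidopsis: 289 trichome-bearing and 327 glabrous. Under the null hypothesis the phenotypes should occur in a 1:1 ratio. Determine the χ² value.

Total ratio parts = 2. Expected numbers out of 616:
  trichome-bearing: 616 × 1/2 = 308
  glabrous: 616 × 1/2 = 308
χ² = Σ (O − E)² / E
  trichome-bearing: (289 − 308)² / 308 = 1.1721
  glabrous: (327 − 308)² / 308 = 1.1721
χ² = 1.1721 + 1.1721 = 2.3442 ≈ 2.344

2.344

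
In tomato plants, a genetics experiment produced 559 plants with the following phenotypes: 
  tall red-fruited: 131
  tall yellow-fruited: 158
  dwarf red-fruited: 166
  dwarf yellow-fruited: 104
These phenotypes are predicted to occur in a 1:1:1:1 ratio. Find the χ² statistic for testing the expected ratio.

17.007

Total ratio parts = 4. Expected numbers out of 559:
  tall red-fruited: 559 × 1/4 = 139.75
  tall yellow-fruited: 559 × 1/4 = 139.75
  dwarf red-fruited: 559 × 1/4 = 139.75
  dwarf yellow-fruited: 559 × 1/4 = 139.75
χ² = Σ (O − E)² / E
  tall red-fruited: (131 − 139.75)² / 139.75 = 0.5479
  tall yellow-fruited: (158 − 139.75)² / 139.75 = 2.3833
  dwarf red-fruited: (166 − 139.75)² / 139.75 = 4.9307
  dwarf yellow-fruited: (104 − 139.75)² / 139.75 = 9.1453
χ² = 0.5479 + 2.3833 + 4.9307 + 9.1453 = 17.0072 ≈ 17.007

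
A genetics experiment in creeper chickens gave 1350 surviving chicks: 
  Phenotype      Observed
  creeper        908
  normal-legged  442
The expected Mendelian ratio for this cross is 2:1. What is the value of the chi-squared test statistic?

0.213

Expected counts for N = 1350 under a 2:1 ratio (total parts = 3):
  creeper: 1350 × 2/3 = 900
  normal-legged: 1350 × 1/3 = 450
χ² = Σ (O − E)² / E
  creeper: (908 − 900)² / 900 = 0.0711
  normal-legged: (442 − 450)² / 450 = 0.1422
χ² = 0.0711 + 0.1422 = 0.2133 ≈ 0.213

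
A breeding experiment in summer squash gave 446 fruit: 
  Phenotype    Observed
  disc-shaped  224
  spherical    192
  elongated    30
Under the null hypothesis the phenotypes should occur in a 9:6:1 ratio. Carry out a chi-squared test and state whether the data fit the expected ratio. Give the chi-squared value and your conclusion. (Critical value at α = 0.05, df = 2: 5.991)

6.704; not consistent

Expected counts for N = 446 under a 9:6:1 ratio (total parts = 16):
  disc-shaped: 446 × 9/16 = 250.875
  spherical: 446 × 6/16 = 167.25
  elongated: 446 × 1/16 = 27.875
χ² = Σ (O − E)² / E
  disc-shaped: (224 − 250.875)² / 250.875 = 2.8790
  spherical: (192 − 167.25)² / 167.25 = 3.6626
  elongated: (30 − 27.875)² / 27.875 = 0.1620
χ² = 2.8790 + 3.6626 + 0.1620 = 6.7036 ≈ 6.704
Degrees of freedom = 3 − 1 = 2; critical value at α = 0.05 is 5.991.
Since 6.704 > 5.991, we reject the null hypothesis — the data do not fit the 9:6:1 ratio.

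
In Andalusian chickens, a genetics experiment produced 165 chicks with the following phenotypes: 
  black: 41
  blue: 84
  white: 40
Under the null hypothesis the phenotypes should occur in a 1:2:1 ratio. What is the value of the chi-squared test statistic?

0.067

Under the 1:2:1 hypothesis (Σ ratio = 4, N = 165):
  black: 165 × 1/4 = 41.25
  blue: 165 × 2/4 = 82.5
  white: 165 × 1/4 = 41.25
χ² = Σ (O − E)² / E
  black: (41 − 41.25)² / 41.25 = 0.0015
  blue: (84 − 82.5)² / 82.5 = 0.0273
  white: (40 − 41.25)² / 41.25 = 0.0379
χ² = 0.0015 + 0.0273 + 0.0379 = 0.0667 ≈ 0.067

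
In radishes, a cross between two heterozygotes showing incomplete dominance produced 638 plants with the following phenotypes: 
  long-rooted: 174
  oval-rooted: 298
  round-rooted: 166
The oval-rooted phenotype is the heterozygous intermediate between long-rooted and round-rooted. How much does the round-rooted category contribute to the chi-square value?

0.265

With incomplete dominance, a heterozygote × heterozygote cross gives a 1:2:1 phenotypic ratio.
Under the 1:2:1 hypothesis (Σ ratio = 4, N = 638):
  long-rooted: 638 × 1/4 = 159.5
  oval-rooted: 638 × 2/4 = 319
  round-rooted: 638 × 1/4 = 159.5
Contribution of round-rooted: (166 − 159.5)² / 159.5 = 0.2649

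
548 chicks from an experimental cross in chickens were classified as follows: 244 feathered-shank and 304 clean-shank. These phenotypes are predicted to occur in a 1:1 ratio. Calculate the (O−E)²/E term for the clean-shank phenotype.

3.285

Total ratio parts = 2. Expected numbers out of 548:
  feathered-shank: 548 × 1/2 = 274
  clean-shank: 548 × 1/2 = 274
Contribution of clean-shank: (304 − 274)² / 274 = 3.2847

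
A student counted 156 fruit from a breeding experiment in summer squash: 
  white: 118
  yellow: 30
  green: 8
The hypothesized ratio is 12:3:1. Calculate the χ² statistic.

0.342

Expected counts for N = 156 under a 12:3:1 ratio (total parts = 16):
  white: 156 × 12/16 = 117
  yellow: 156 × 3/16 = 29.25
  green: 156 × 1/16 = 9.75
χ² = Σ (O − E)² / E
  white: (118 − 117)² / 117 = 0.0085
  yellow: (30 − 29.25)² / 29.25 = 0.0192
  green: (8 − 9.75)² / 9.75 = 0.3141
χ² = 0.0085 + 0.0192 + 0.3141 = 0.3418 ≈ 0.342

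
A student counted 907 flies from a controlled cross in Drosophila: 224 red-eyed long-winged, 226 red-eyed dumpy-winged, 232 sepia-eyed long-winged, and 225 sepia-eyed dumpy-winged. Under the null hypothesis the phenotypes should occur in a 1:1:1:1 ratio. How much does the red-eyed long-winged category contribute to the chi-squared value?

Under the 1:1:1:1 hypothesis (Σ ratio = 4, N = 907):
  red-eyed long-winged: 907 × 1/4 = 226.75
  red-eyed dumpy-winged: 907 × 1/4 = 226.75
  sepia-eyed long-winged: 907 × 1/4 = 226.75
  sepia-eyed dumpy-winged: 907 × 1/4 = 226.75
Contribution of red-eyed long-winged: (224 − 226.75)² / 226.75 = 0.0334

0.033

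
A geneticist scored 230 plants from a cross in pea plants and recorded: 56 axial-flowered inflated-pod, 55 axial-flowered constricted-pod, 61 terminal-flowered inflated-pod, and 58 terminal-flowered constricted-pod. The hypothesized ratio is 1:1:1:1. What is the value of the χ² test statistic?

The 1:1:1:1 ratio has 4 parts, so with N = 230 the expected counts are:
  axial-flowered inflated-pod: 230 × 1/4 = 57.5
  axial-flowered constricted-pod: 230 × 1/4 = 57.5
  terminal-flowered inflated-pod: 230 × 1/4 = 57.5
  terminal-flowered constricted-pod: 230 × 1/4 = 57.5
χ² = Σ (O − E)² / E
  axial-flowered inflated-pod: (56 − 57.5)² / 57.5 = 0.0391
  axial-flowered constricted-pod: (55 − 57.5)² / 57.5 = 0.1087
  terminal-flowered inflated-pod: (61 − 57.5)² / 57.5 = 0.2130
  terminal-flowered constricted-pod: (58 − 57.5)² / 57.5 = 0.0043
χ² = 0.0391 + 0.1087 + 0.2130 + 0.0043 = 0.3651 ≈ 0.365

0.365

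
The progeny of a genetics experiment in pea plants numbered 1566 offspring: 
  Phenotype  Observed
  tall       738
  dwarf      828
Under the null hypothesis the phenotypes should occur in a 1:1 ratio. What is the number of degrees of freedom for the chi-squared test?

A goodness-of-fit test with 2 phenotype classes has df = 2 − 1 = 1.

1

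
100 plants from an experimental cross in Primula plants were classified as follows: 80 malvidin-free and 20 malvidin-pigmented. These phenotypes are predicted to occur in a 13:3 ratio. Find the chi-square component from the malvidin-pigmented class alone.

The 13:3 ratio has 16 parts, so with N = 100 the expected counts are:
  malvidin-free: 100 × 13/16 = 81.25
  malvidin-pigmented: 100 × 3/16 = 18.75
Contribution of malvidin-pigmented: (20 − 18.75)² / 18.75 = 0.0833

0.083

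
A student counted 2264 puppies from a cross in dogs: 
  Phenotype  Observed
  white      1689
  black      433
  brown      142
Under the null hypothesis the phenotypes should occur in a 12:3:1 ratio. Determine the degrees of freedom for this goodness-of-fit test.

2

A goodness-of-fit test with 3 phenotype classes has df = 3 − 1 = 2.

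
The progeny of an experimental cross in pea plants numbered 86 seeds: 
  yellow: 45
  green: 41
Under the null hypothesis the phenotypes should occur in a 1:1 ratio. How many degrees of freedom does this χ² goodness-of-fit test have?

A goodness-of-fit test with 2 phenotype classes has df = 2 − 1 = 1.

1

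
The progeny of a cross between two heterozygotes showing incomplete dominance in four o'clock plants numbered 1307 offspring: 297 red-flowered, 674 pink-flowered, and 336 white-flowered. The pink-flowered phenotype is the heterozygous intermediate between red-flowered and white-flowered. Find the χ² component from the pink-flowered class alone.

With incomplete dominance, a heterozygote × heterozygote cross gives a 1:2:1 phenotypic ratio.
Total ratio parts = 4. Expected numbers out of 1307:
  red-flowered: 1307 × 1/4 = 326.75
  pink-flowered: 1307 × 2/4 = 653.5
  white-flowered: 1307 × 1/4 = 326.75
Contribution of pink-flowered: (674 − 653.5)² / 653.5 = 0.6431

0.643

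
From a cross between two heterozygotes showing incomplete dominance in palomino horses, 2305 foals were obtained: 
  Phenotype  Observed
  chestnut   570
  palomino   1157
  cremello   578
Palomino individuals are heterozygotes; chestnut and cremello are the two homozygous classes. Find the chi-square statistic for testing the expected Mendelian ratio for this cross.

0.091

With incomplete dominance, a heterozygote × heterozygote cross gives a 1:2:1 phenotypic ratio.
Total ratio parts = 4. Expected numbers out of 2305:
  chestnut: 2305 × 1/4 = 576.25
  palomino: 2305 × 2/4 = 1152.5
  cremello: 2305 × 1/4 = 576.25
χ² = Σ (O − E)² / E
  chestnut: (570 − 576.25)² / 576.25 = 0.0678
  palomino: (1157 − 1152.5)² / 1152.5 = 0.0176
  cremello: (578 − 576.25)² / 576.25 = 0.0053
χ² = 0.0678 + 0.0176 + 0.0053 = 0.0907 ≈ 0.091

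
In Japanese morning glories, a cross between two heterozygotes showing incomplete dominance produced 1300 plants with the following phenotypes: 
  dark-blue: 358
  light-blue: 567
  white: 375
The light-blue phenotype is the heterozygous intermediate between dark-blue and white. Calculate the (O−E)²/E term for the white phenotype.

7.692

With incomplete dominance, a heterozygote × heterozygote cross gives a 1:2:1 phenotypic ratio.
Expected counts for N = 1300 under a 1:2:1 ratio (total parts = 4):
  dark-blue: 1300 × 1/4 = 325
  light-blue: 1300 × 2/4 = 650
  white: 1300 × 1/4 = 325
Contribution of white: (375 − 325)² / 325 = 7.6923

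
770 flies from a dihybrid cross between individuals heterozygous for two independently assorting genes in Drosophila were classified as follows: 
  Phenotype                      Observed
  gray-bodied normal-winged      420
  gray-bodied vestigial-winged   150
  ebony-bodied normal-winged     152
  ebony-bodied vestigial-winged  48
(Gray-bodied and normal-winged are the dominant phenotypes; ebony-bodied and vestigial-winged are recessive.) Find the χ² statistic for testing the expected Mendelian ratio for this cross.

A dihybrid F₂ with independent assortment and complete dominance at both loci gives a 9:3:3:1 phenotypic ratio.
Total ratio parts = 16. Expected numbers out of 770:
  gray-bodied normal-winged: 770 × 9/16 = 433.125
  gray-bodied vestigial-winged: 770 × 3/16 = 144.375
  ebony-bodied normal-winged: 770 × 3/16 = 144.375
  ebony-bodied vestigial-winged: 770 × 1/16 = 48.125
χ² = Σ (O − E)² / E
  gray-bodied normal-winged: (420 − 433.125)² / 433.125 = 0.3977
  gray-bodied vestigial-winged: (150 − 144.375)² / 144.375 = 0.2192
  ebony-bodied normal-winged: (152 − 144.375)² / 144.375 = 0.4027
  ebony-bodied vestigial-winged: (48 − 48.125)² / 48.125 = 0.0003
χ² = 0.3977 + 0.2192 + 0.4027 + 0.0003 = 1.0199 ≈ 1.020

1.020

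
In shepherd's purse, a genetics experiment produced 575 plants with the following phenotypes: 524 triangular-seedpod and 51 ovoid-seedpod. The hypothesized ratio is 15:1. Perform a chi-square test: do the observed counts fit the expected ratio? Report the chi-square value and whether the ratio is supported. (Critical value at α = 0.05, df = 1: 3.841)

6.734; not consistent

Total ratio parts = 16. Expected numbers out of 575:
  triangular-seedpod: 575 × 15/16 = 539.0625
  ovoid-seedpod: 575 × 1/16 = 35.9375
χ² = Σ (O − E)² / E
  triangular-seedpod: (524 − 539.0625)² / 539.0625 = 0.4209
  ovoid-seedpod: (51 − 35.9375)² / 35.9375 = 6.3132
χ² = 0.4209 + 6.3132 = 6.7341 ≈ 6.734
Degrees of freedom = 2 − 1 = 1; critical value at α = 0.05 is 3.841.
Since 6.734 > 3.841, we reject the null hypothesis — the data do not fit the 15:1 ratio.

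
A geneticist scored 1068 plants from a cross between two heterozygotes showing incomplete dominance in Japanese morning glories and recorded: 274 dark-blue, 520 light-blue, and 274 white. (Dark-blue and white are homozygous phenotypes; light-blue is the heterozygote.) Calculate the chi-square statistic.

0.734

With incomplete dominance, a heterozygote × heterozygote cross gives a 1:2:1 phenotypic ratio.
Under the 1:2:1 hypothesis (Σ ratio = 4, N = 1068):
  dark-blue: 1068 × 1/4 = 267
  light-blue: 1068 × 2/4 = 534
  white: 1068 × 1/4 = 267
χ² = Σ (O − E)² / E
  dark-blue: (274 − 267)² / 267 = 0.1835
  light-blue: (520 − 534)² / 534 = 0.3670
  white: (274 − 267)² / 267 = 0.1835
χ² = 0.1835 + 0.3670 + 0.1835 = 0.734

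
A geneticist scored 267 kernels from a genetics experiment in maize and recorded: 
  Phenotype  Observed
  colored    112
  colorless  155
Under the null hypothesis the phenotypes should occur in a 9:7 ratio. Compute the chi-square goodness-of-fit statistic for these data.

Total ratio parts = 16. Expected numbers out of 267:
  colored: 267 × 9/16 = 150.1875
  colorless: 267 × 7/16 = 116.8125
χ² = Σ (O − E)² / E
  colored: (112 − 150.1875)² / 150.1875 = 9.7098
  colorless: (155 − 116.8125)² / 116.8125 = 12.4840
χ² = 9.7098 + 12.4840 = 22.1938 ≈ 22.194

22.194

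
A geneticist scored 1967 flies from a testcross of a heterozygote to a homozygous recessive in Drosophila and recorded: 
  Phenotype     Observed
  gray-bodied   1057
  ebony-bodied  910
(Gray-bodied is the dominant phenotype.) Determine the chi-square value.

10.986

A testcross of a heterozygote (Aa × aa) gives a 1:1 phenotypic ratio.
Total ratio parts = 2. Expected numbers out of 1967:
  gray-bodied: 1967 × 1/2 = 983.5
  ebony-bodied: 1967 × 1/2 = 983.5
χ² = Σ (O − E)² / E
  gray-bodied: (1057 − 983.5)² / 983.5 = 5.4929
  ebony-bodied: (910 − 983.5)² / 983.5 = 5.4929
χ² = 5.4929 + 5.4929 = 10.9858 ≈ 10.986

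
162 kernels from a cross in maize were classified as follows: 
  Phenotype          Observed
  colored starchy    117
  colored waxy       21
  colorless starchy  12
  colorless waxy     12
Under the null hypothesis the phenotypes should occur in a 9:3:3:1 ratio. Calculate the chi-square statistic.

Total ratio parts = 16. Expected numbers out of 162:
  colored starchy: 162 × 9/16 = 91.125
  colored waxy: 162 × 3/16 = 30.375
  colorless starchy: 162 × 3/16 = 30.375
  colorless waxy: 162 × 1/16 = 10.125
χ² = Σ (O − E)² / E
  colored starchy: (117 − 91.125)² / 91.125 = 7.3472
  colored waxy: (21 − 30.375)² / 30.375 = 2.8935
  colorless starchy: (12 − 30.375)² / 30.375 = 11.1157
  colorless waxy: (12 − 10.125)² / 10.125 = 0.3472
χ² = 7.3472 + 2.8935 + 11.1157 + 0.3472 = 21.7036 ≈ 21.704

21.704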